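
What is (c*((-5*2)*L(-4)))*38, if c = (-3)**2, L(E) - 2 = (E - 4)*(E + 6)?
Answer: 47880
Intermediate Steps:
L(E) = 2 + (-4 + E)*(6 + E) (L(E) = 2 + (E - 4)*(E + 6) = 2 + (-4 + E)*(6 + E))
c = 9
(c*((-5*2)*L(-4)))*38 = (9*((-5*2)*(-22 + (-4)**2 + 2*(-4))))*38 = (9*(-10*(-22 + 16 - 8)))*38 = (9*(-10*(-14)))*38 = (9*140)*38 = 1260*38 = 47880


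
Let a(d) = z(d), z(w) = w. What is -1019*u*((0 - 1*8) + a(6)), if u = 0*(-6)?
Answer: 0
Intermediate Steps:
a(d) = d
u = 0
-1019*u*((0 - 1*8) + a(6)) = -0*((0 - 1*8) + 6) = -0*((0 - 8) + 6) = -0*(-8 + 6) = -0*(-2) = -1019*0 = 0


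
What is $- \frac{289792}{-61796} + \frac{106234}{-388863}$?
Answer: $\frac{26531137558}{6007544487} \approx 4.4163$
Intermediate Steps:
$- \frac{289792}{-61796} + \frac{106234}{-388863} = \left(-289792\right) \left(- \frac{1}{61796}\right) + 106234 \left(- \frac{1}{388863}\right) = \frac{72448}{15449} - \frac{106234}{388863} = \frac{26531137558}{6007544487}$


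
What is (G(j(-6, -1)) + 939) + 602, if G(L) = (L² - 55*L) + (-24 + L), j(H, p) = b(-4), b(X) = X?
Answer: 1749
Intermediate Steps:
j(H, p) = -4
G(L) = -24 + L² - 54*L
(G(j(-6, -1)) + 939) + 602 = ((-24 + (-4)² - 54*(-4)) + 939) + 602 = ((-24 + 16 + 216) + 939) + 602 = (208 + 939) + 602 = 1147 + 602 = 1749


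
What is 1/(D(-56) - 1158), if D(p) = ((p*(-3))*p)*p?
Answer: 1/525690 ≈ 1.9023e-6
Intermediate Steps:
D(p) = -3*p³ (D(p) = ((-3*p)*p)*p = (-3*p²)*p = -3*p³)
1/(D(-56) - 1158) = 1/(-3*(-56)³ - 1158) = 1/(-3*(-175616) - 1158) = 1/(526848 - 1158) = 1/525690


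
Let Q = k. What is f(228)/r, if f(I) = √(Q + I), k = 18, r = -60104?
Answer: -√246/60104 ≈ -0.00026095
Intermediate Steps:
Q = 18
f(I) = √(18 + I)
f(228)/r = √(18 + 228)/(-60104) = √246*(-1/60104) = -√246/60104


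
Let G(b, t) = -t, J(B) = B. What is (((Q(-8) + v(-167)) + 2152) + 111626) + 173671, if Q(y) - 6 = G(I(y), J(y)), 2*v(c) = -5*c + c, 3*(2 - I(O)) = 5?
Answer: 287797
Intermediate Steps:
I(O) = 1/3 (I(O) = 2 - 1/3*5 = 2 - 5/3 = 1/3)
v(c) = -2*c (v(c) = (-5*c + c)/2 = (-4*c)/2 = -2*c)
Q(y) = 6 - y
(((Q(-8) + v(-167)) + 2152) + 111626) + 173671 = ((((6 - 1*(-8)) - 2*(-167)) + 2152) + 111626) + 173671 = ((((6 + 8) + 334) + 2152) + 111626) + 173671 = (((14 + 334) + 2152) + 111626) + 173671 = ((348 + 2152) + 111626) + 173671 = (2500 + 111626) + 173671 = 114126 + 173671 = 287797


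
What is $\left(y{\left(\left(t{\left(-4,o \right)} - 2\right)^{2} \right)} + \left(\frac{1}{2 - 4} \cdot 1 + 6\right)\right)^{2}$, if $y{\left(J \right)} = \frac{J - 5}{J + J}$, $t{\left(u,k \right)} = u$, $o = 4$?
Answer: $\frac{182329}{5184} \approx 35.172$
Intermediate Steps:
$y{\left(J \right)} = \frac{-5 + J}{2 J}$
$\left(y{\left(\left(t{\left(-4,o \right)} - 2\right)^{2} \right)} + \left(\frac{1}{2 - 4} \cdot 1 + 6\right)\right)^{2} = \left(\frac{-5 + \left(-4 - 2\right)^{2}}{2 \left(-4 - 2\right)^{2}} + \left(\frac{1}{2 - 4} \cdot 1 + 6\right)\right)^{2} = \left(\frac{-5 + \left(-6\right)^{2}}{2 \left(-6\right)^{2}} + \left(\frac{1}{-2} \cdot 1 + 6\right)\right)^{2} = \left(\frac{-5 + 36}{2 \cdot 36} + \left(\left(- \frac{1}{2}\right) 1 + 6\right)\right)^{2} = \left(\frac{1}{2} \cdot \frac{1}{36} \cdot 31 + \left(- \frac{1}{2} + 6\right)\right)^{2} = \left(\frac{31}{72} + \frac{11}{2}\right)^{2} = \left(\frac{427}{72}\right)^{2} = \frac{182329}{5184}$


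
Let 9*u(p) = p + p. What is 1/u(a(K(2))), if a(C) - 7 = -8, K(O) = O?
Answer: -9/2 ≈ -4.5000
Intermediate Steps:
a(C) = -1 (a(C) = 7 - 8 = -1)
u(p) = 2*p/9 (u(p) = (p + p)/9 = (2*p)/9 = 2*p/9)
1/u(a(K(2))) = 1/((2/9)*(-1)) = 1/(-2/9) = -9/2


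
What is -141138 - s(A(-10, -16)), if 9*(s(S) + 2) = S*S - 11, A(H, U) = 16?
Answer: -1270469/9 ≈ -1.4116e+5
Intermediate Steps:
s(S) = -29/9 + S²/9 (s(S) = -2 + (S*S - 11)/9 = -2 + (S² - 11)/9 = -2 + (-11 + S²)/9 = -2 + (-11/9 + S²/9) = -29/9 + S²/9)
-141138 - s(A(-10, -16)) = -141138 - (-29/9 + (⅑)*16²) = -141138 - (-29/9 + (⅑)*256) = -141138 - (-29/9 + 256/9) = -141138 - 1*227/9 = -141138 - 227/9 = -1270469/9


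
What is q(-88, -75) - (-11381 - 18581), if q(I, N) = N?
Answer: 29887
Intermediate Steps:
q(-88, -75) - (-11381 - 18581) = -75 - (-11381 - 18581) = -75 - 1*(-29962) = -75 + 29962 = 29887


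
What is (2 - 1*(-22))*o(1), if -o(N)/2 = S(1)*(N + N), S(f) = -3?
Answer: 288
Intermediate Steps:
o(N) = 12*N (o(N) = -(-6)*(N + N) = -(-6)*2*N = -(-12)*N = 12*N)
(2 - 1*(-22))*o(1) = (2 - 1*(-22))*(12*1) = (2 + 22)*12 = 24*12 = 288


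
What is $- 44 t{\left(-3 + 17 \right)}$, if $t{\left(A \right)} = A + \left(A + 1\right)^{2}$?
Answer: $-10516$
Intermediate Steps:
$t{\left(A \right)} = A + \left(1 + A\right)^{2}$
$- 44 t{\left(-3 + 17 \right)} = - 44 \left(\left(-3 + 17\right) + \left(1 + \left(-3 + 17\right)\right)^{2}\right) = - 44 \left(14 + \left(1 + 14\right)^{2}\right) = - 44 \left(14 + 15^{2}\right) = - 44 \left(14 + 225\right) = \left(-44\right) 239 = -10516$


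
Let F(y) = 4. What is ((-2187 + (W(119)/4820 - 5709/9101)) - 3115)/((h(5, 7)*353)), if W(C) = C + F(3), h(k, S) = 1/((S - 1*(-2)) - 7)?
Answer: -232608277597/7742493730 ≈ -30.043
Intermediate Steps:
h(k, S) = 1/(-5 + S) (h(k, S) = 1/((S + 2) - 7) = 1/((2 + S) - 7) = 1/(-5 + S))
W(C) = 4 + C (W(C) = C + 4 = 4 + C)
((-2187 + (W(119)/4820 - 5709/9101)) - 3115)/((h(5, 7)*353)) = ((-2187 + ((4 + 119)/4820 - 5709/9101)) - 3115)/((353/(-5 + 7))) = ((-2187 + (123*(1/4820) - 5709*1/9101)) - 3115)/((353/2)) = ((-2187 + (123/4820 - 5709/9101)) - 3115)/(((½)*353)) = ((-2187 - 26397957/43866820) - 3115)/(353/2) = (-95963133297/43866820 - 3115)*(2/353) = -232608277597/43866820*2/353 = -232608277597/7742493730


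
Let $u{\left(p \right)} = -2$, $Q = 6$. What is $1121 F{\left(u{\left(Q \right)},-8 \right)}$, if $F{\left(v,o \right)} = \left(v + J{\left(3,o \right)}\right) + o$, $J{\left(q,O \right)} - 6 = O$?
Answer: $-13452$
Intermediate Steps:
$J{\left(q,O \right)} = 6 + O$
$F{\left(v,o \right)} = 6 + v + 2 o$ ($F{\left(v,o \right)} = \left(v + \left(6 + o\right)\right) + o = \left(6 + o + v\right) + o = 6 + v + 2 o$)
$1121 F{\left(u{\left(Q \right)},-8 \right)} = 1121 \left(6 - 2 + 2 \left(-8\right)\right) = 1121 \left(6 - 2 - 16\right) = 1121 \left(-12\right) = -13452$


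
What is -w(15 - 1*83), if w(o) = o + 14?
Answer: 54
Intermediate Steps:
w(o) = 14 + o
-w(15 - 1*83) = -(14 + (15 - 1*83)) = -(14 + (15 - 83)) = -(14 - 68) = -1*(-54) = 54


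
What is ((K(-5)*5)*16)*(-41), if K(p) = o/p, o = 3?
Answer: 1968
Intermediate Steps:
K(p) = 3/p
((K(-5)*5)*16)*(-41) = (((3/(-5))*5)*16)*(-41) = (((3*(-⅕))*5)*16)*(-41) = (-⅗*5*16)*(-41) = -3*16*(-41) = -48*(-41) = 1968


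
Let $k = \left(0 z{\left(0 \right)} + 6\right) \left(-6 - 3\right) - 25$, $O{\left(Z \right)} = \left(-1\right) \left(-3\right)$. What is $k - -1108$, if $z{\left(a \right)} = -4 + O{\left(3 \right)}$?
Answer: $1029$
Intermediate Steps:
$O{\left(Z \right)} = 3$
$z{\left(a \right)} = -1$ ($z{\left(a \right)} = -4 + 3 = -1$)
$k = -79$ ($k = \left(0 \left(-1\right) + 6\right) \left(-6 - 3\right) - 25 = \left(0 + 6\right) \left(-9\right) - 25 = 6 \left(-9\right) - 25 = -54 - 25 = -79$)
$k - -1108 = -79 - -1108 = -79 + 1108 = 1029$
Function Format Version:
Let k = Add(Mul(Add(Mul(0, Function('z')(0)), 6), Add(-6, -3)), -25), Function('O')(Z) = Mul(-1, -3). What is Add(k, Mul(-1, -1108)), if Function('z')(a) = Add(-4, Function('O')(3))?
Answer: 1029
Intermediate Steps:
Function('O')(Z) = 3
Function('z')(a) = -1 (Function('z')(a) = Add(-4, 3) = -1)
k = -79 (k = Add(Mul(Add(Mul(0, -1), 6), Add(-6, -3)), -25) = Add(Mul(Add(0, 6), -9), -25) = Add(Mul(6, -9), -25) = Add(-54, -25) = -79)
Add(k, Mul(-1, -1108)) = Add(-79, Mul(-1, -1108)) = Add(-79, 1108) = 1029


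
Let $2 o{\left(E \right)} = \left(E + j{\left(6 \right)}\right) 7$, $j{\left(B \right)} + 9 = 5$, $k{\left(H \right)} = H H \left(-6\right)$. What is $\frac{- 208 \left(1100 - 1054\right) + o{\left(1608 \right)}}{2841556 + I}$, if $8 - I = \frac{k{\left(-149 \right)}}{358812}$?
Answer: $- \frac{236457108}{169931232529} \approx -0.0013915$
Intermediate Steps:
$k{\left(H \right)} = - 6 H^{2}$ ($k{\left(H \right)} = H^{2} \left(-6\right) = - 6 H^{2}$)
$j{\left(B \right)} = -4$ ($j{\left(B \right)} = -9 + 5 = -4$)
$I = \frac{500617}{59802}$ ($I = 8 - \frac{\left(-6\right) \left(-149\right)^{2}}{358812} = 8 - \left(-6\right) 22201 \cdot \frac{1}{358812} = 8 - \left(-133206\right) \frac{1}{358812} = 8 - - \frac{22201}{59802} = 8 + \frac{22201}{59802} = \frac{500617}{59802} \approx 8.3712$)
$o{\left(E \right)} = -14 + \frac{7 E}{2}$ ($o{\left(E \right)} = \frac{\left(E - 4\right) 7}{2} = \frac{\left(-4 + E\right) 7}{2} = \frac{-28 + 7 E}{2} = -14 + \frac{7 E}{2}$)
$\frac{- 208 \left(1100 - 1054\right) + o{\left(1608 \right)}}{2841556 + I} = \frac{- 208 \left(1100 - 1054\right) + \left(-14 + \frac{7}{2} \cdot 1608\right)}{2841556 + \frac{500617}{59802}} = \frac{\left(-208\right) 46 + \left(-14 + 5628\right)}{\frac{169931232529}{59802}} = \left(-9568 + 5614\right) \frac{59802}{169931232529} = \left(-3954\right) \frac{59802}{169931232529} = - \frac{236457108}{169931232529}$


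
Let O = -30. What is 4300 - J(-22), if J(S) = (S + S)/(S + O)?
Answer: 55889/13 ≈ 4299.2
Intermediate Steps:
J(S) = 2*S/(-30 + S) (J(S) = (S + S)/(S - 30) = (2*S)/(-30 + S) = 2*S/(-30 + S))
4300 - J(-22) = 4300 - 2*(-22)/(-30 - 22) = 4300 - 2*(-22)/(-52) = 4300 - 2*(-22)*(-1)/52 = 4300 - 1*11/13 = 4300 - 11/13 = 55889/13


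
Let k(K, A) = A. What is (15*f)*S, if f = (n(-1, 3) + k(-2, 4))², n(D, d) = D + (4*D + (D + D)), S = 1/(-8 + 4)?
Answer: -135/4 ≈ -33.750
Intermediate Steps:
S = -¼ (S = 1/(-4) = -¼ ≈ -0.25000)
n(D, d) = 7*D (n(D, d) = D + (4*D + 2*D) = D + 6*D = 7*D)
f = 9 (f = (7*(-1) + 4)² = (-7 + 4)² = (-3)² = 9)
(15*f)*S = (15*9)*(-¼) = 135*(-¼) = -135/4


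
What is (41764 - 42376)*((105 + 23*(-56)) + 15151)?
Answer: -8548416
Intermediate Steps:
(41764 - 42376)*((105 + 23*(-56)) + 15151) = -612*((105 - 1288) + 15151) = -612*(-1183 + 15151) = -612*13968 = -8548416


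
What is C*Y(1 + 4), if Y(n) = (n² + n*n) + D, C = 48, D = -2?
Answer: 2304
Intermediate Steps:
Y(n) = -2 + 2*n² (Y(n) = (n² + n*n) - 2 = (n² + n²) - 2 = 2*n² - 2 = -2 + 2*n²)
C*Y(1 + 4) = 48*(-2 + 2*(1 + 4)²) = 48*(-2 + 2*5²) = 48*(-2 + 2*25) = 48*(-2 + 50) = 48*48 = 2304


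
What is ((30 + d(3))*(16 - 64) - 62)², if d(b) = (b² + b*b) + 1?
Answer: 5827396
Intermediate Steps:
d(b) = 1 + 2*b² (d(b) = (b² + b²) + 1 = 2*b² + 1 = 1 + 2*b²)
((30 + d(3))*(16 - 64) - 62)² = ((30 + (1 + 2*3²))*(16 - 64) - 62)² = ((30 + (1 + 2*9))*(-48) - 62)² = ((30 + (1 + 18))*(-48) - 62)² = ((30 + 19)*(-48) - 62)² = (49*(-48) - 62)² = (-2352 - 62)² = (-2414)² = 5827396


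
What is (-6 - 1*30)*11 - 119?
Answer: -515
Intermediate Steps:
(-6 - 1*30)*11 - 119 = (-6 - 30)*11 - 119 = -36*11 - 119 = -396 - 119 = -515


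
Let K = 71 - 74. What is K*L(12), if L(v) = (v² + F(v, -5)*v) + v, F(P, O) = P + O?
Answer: -720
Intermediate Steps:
F(P, O) = O + P
L(v) = v + v² + v*(-5 + v) (L(v) = (v² + (-5 + v)*v) + v = (v² + v*(-5 + v)) + v = v + v² + v*(-5 + v))
K = -3
K*L(12) = -6*12*(-2 + 12) = -6*12*10 = -3*240 = -720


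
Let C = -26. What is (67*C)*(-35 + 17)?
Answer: 31356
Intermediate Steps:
(67*C)*(-35 + 17) = (67*(-26))*(-35 + 17) = -1742*(-18) = 31356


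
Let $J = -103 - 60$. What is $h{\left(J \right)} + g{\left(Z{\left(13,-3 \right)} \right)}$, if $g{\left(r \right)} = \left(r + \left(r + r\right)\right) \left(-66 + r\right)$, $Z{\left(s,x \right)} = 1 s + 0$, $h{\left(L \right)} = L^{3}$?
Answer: $-4332814$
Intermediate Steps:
$J = -163$ ($J = -103 - 60 = -163$)
$Z{\left(s,x \right)} = s$ ($Z{\left(s,x \right)} = s + 0 = s$)
$g{\left(r \right)} = 3 r \left(-66 + r\right)$ ($g{\left(r \right)} = \left(r + 2 r\right) \left(-66 + r\right) = 3 r \left(-66 + r\right)$)
$h{\left(J \right)} + g{\left(Z{\left(13,-3 \right)} \right)} = \left(-163\right)^{3} + 3 \cdot 13 \left(-66 + 13\right) = -4330747 + 3 \cdot 13 \left(-53\right) = -4330747 - 2067 = -4332814$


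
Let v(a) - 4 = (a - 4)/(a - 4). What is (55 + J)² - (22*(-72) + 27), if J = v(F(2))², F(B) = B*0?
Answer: 7957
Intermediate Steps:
F(B) = 0
v(a) = 5 (v(a) = 4 + (a - 4)/(a - 4) = 4 + (-4 + a)/(-4 + a) = 4 + 1 = 5)
J = 25 (J = 5² = 25)
(55 + J)² - (22*(-72) + 27) = (55 + 25)² - (22*(-72) + 27) = 80² - (-1584 + 27) = 6400 - 1*(-1557) = 6400 + 1557 = 7957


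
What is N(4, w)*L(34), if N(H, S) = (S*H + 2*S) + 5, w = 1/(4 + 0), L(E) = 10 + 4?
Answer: 91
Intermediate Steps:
L(E) = 14
w = ¼ (w = 1/4 = ¼ ≈ 0.25000)
N(H, S) = 5 + 2*S + H*S (N(H, S) = (H*S + 2*S) + 5 = (2*S + H*S) + 5 = 5 + 2*S + H*S)
N(4, w)*L(34) = (5 + 2*(¼) + 4*(¼))*14 = (5 + ½ + 1)*14 = (13/2)*14 = 91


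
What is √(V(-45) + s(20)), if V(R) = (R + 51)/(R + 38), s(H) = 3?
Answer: √105/7 ≈ 1.4639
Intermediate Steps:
V(R) = (51 + R)/(38 + R)
√(V(-45) + s(20)) = √((51 - 45)/(38 - 45) + 3) = √(6/(-7) + 3) = √(-⅐*6 + 3) = √(-6/7 + 3) = √(15/7) = √105/7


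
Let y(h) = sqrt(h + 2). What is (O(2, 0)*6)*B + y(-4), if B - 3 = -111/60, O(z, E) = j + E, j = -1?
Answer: -69/10 + I*sqrt(2) ≈ -6.9 + 1.4142*I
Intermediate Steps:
O(z, E) = -1 + E
B = 23/20 (B = 3 - 111/60 = 3 - 111*1/60 = 3 - 37/20 = 23/20 ≈ 1.1500)
y(h) = sqrt(2 + h)
(O(2, 0)*6)*B + y(-4) = ((-1 + 0)*6)*(23/20) + sqrt(2 - 4) = -1*6*(23/20) + sqrt(-2) = -6*23/20 + I*sqrt(2) = -69/10 + I*sqrt(2)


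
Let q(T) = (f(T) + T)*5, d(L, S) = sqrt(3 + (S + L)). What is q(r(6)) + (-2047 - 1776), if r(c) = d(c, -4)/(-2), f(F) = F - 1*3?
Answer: -3838 - 5*sqrt(5) ≈ -3849.2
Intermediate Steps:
f(F) = -3 + F (f(F) = F - 3 = -3 + F)
d(L, S) = sqrt(3 + L + S) (d(L, S) = sqrt(3 + (L + S)) = sqrt(3 + L + S))
r(c) = -sqrt(-1 + c)/2 (r(c) = sqrt(3 + c - 4)/(-2) = sqrt(-1 + c)*(-1/2) = -sqrt(-1 + c)/2)
q(T) = -15 + 10*T (q(T) = ((-3 + T) + T)*5 = (-3 + 2*T)*5 = -15 + 10*T)
q(r(6)) + (-2047 - 1776) = (-15 + 10*(-sqrt(-1 + 6)/2)) + (-2047 - 1776) = (-15 + 10*(-sqrt(5)/2)) - 3823 = (-15 - 5*sqrt(5)) - 3823 = -3838 - 5*sqrt(5)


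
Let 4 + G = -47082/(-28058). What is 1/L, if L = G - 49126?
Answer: -14029/689221229 ≈ -2.0355e-5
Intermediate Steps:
G = -32575/14029 (G = -4 - 47082/(-28058) = -4 - 47082*(-1/28058) = -4 + 23541/14029 = -32575/14029 ≈ -2.3220)
L = -689221229/14029 (L = -32575/14029 - 49126 = -689221229/14029 ≈ -49128.)
1/L = 1/(-689221229/14029) = -14029/689221229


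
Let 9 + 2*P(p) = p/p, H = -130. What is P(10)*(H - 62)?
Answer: 768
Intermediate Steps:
P(p) = -4 (P(p) = -9/2 + (p/p)/2 = -9/2 + (½)*1 = -9/2 + ½ = -4)
P(10)*(H - 62) = -4*(-130 - 62) = -4*(-192) = 768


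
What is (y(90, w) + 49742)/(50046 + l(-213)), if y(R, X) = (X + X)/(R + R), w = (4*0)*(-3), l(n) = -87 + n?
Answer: 24871/24873 ≈ 0.99992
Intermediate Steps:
w = 0 (w = 0*(-3) = 0)
y(R, X) = X/R (y(R, X) = (2*X)/((2*R)) = (2*X)*(1/(2*R)) = X/R)
(y(90, w) + 49742)/(50046 + l(-213)) = (0/90 + 49742)/(50046 + (-87 - 213)) = (0*(1/90) + 49742)/(50046 - 300) = (0 + 49742)/49746 = 49742*(1/49746) = 24871/24873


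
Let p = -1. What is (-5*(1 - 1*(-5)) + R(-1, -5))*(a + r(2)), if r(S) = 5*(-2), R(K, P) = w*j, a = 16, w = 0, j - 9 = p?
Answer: -180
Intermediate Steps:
j = 8 (j = 9 - 1 = 8)
R(K, P) = 0 (R(K, P) = 0*8 = 0)
r(S) = -10
(-5*(1 - 1*(-5)) + R(-1, -5))*(a + r(2)) = (-5*(1 - 1*(-5)) + 0)*(16 - 10) = (-5*(1 + 5) + 0)*6 = (-5*6 + 0)*6 = (-30 + 0)*6 = -30*6 = -180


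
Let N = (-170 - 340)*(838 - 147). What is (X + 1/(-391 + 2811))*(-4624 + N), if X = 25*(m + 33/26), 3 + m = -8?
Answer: 1366232909529/15730 ≈ 8.6855e+7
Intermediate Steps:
m = -11 (m = -3 - 8 = -11)
N = -352410 (N = -510*691 = -352410)
X = -6325/26 (X = 25*(-11 + 33/26) = 25*(-253/26) = -6325/26 ≈ -243.27)
(X + 1/(-391 + 2811))*(-4624 + N) = (-6325/26 + 1/(-391 + 2811))*(-4624 - 352410) = (-6325/26 + 1/2420)*(-357034) = -7653237/31460*(-357034) = 1366232909529/15730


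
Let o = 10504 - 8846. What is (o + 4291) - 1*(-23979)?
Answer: 29928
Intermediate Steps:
o = 1658
(o + 4291) - 1*(-23979) = (1658 + 4291) - 1*(-23979) = 5949 + 23979 = 29928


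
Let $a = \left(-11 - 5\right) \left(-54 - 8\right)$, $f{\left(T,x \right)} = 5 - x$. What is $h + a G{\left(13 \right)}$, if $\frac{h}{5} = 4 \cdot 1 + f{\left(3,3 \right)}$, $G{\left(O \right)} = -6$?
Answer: $-5922$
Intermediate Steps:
$h = 30$ ($h = 5 \left(4 \cdot 1 + \left(5 - 3\right)\right) = 5 \left(4 + \left(5 - 3\right)\right) = 5 \left(4 + 2\right) = 5 \cdot 6 = 30$)
$a = 992$ ($a = \left(-16\right) \left(-62\right) = 992$)
$h + a G{\left(13 \right)} = 30 + 992 \left(-6\right) = 30 - 5952 = -5922$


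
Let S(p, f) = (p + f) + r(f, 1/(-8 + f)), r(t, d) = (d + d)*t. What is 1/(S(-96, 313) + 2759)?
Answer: 305/908306 ≈ 0.00033579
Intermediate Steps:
r(t, d) = 2*d*t (r(t, d) = (2*d)*t = 2*d*t)
S(p, f) = f + p + 2*f/(-8 + f) (S(p, f) = (p + f) + 2*f/(-8 + f) = (f + p) + 2*f/(-8 + f) = f + p + 2*f/(-8 + f))
1/(S(-96, 313) + 2759) = 1/((2*313 + (-8 + 313)*(313 - 96))/(-8 + 313) + 2759) = 1/((626 + 305*217)/305 + 2759) = 1/((626 + 66185)/305 + 2759) = 1/((1/305)*66811 + 2759) = 1/(66811/305 + 2759) = 1/(908306/305) = 305/908306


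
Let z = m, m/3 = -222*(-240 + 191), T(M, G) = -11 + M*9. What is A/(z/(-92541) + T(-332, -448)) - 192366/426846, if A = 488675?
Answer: -1075356971489116/6582038666371 ≈ -163.38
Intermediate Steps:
T(M, G) = -11 + 9*M
m = 32634 (m = 3*(-222*(-240 + 191)) = 3*(-222*(-49)) = 3*10878 = 32634)
z = 32634
A/(z/(-92541) + T(-332, -448)) - 192366/426846 = 488675/(32634/(-92541) + (-11 + 9*(-332))) - 192366/426846 = 488675/(32634*(-1/92541) + (-11 - 2988)) - 192366*1/426846 = 488675/(-10878/30847 - 2999) - 32061/71141 = 488675/(-92521031/30847) - 32061/71141 = 488675*(-30847/92521031) - 32061/71141 = -15074157725/92521031 - 32061/71141 = -1075356971489116/6582038666371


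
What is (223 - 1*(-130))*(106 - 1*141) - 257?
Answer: -12612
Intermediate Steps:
(223 - 1*(-130))*(106 - 1*141) - 257 = (223 + 130)*(106 - 141) - 257 = 353*(-35) - 257 = -12355 - 257 = -12612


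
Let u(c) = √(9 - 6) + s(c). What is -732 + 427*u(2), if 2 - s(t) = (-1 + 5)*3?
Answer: -5002 + 427*√3 ≈ -4262.4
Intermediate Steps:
s(t) = -10 (s(t) = 2 - (-1 + 5)*3 = 2 - 4*3 = 2 - 1*12 = 2 - 12 = -10)
u(c) = -10 + √3 (u(c) = √(9 - 6) - 10 = √3 - 10 = -10 + √3)
-732 + 427*u(2) = -732 + 427*(-10 + √3) = -732 + (-4270 + 427*√3) = -5002 + 427*√3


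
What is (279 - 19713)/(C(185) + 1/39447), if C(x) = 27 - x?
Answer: 766612998/6232625 ≈ 123.00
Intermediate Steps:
(279 - 19713)/(C(185) + 1/39447) = (279 - 19713)/((27 - 1*185) + 1/39447) = -19434/((27 - 185) + 1/39447) = -19434/(-158 + 1/39447) = -19434/(-6232625/39447) = -19434*(-39447/6232625) = 766612998/6232625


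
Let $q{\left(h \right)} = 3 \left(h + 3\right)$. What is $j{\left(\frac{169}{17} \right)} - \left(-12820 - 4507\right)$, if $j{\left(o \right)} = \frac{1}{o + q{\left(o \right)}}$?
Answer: $\frac{14364100}{829} \approx 17327.0$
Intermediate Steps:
$q{\left(h \right)} = 9 + 3 h$ ($q{\left(h \right)} = 3 \left(3 + h\right) = 9 + 3 h$)
$j{\left(o \right)} = \frac{1}{9 + 4 o}$ ($j{\left(o \right)} = \frac{1}{o + \left(9 + 3 o\right)} = \frac{1}{9 + 4 o}$)
$j{\left(\frac{169}{17} \right)} - \left(-12820 - 4507\right) = \frac{1}{9 + 4 \cdot \frac{169}{17}} - \left(-12820 - 4507\right) = \frac{1}{9 + 4 \cdot 169 \cdot \frac{1}{17}} - \left(-12820 - 4507\right) = \frac{1}{9 + 4 \cdot \frac{169}{17}} - -17327 = \frac{1}{9 + \frac{676}{17}} + 17327 = \frac{1}{\frac{829}{17}} + 17327 = \frac{17}{829} + 17327 = \frac{14364100}{829}$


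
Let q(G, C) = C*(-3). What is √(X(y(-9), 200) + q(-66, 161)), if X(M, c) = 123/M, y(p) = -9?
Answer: I*√4470/3 ≈ 22.286*I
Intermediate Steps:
q(G, C) = -3*C
√(X(y(-9), 200) + q(-66, 161)) = √(123/(-9) - 3*161) = √(123*(-⅑) - 483) = √(-41/3 - 483) = √(-1490/3) = I*√4470/3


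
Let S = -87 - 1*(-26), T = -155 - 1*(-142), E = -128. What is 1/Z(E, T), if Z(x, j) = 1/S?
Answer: -61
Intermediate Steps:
T = -13 (T = -155 + 142 = -13)
S = -61 (S = -87 + 26 = -61)
Z(x, j) = -1/61 (Z(x, j) = 1/(-61) = -1/61)
1/Z(E, T) = 1/(-1/61) = -61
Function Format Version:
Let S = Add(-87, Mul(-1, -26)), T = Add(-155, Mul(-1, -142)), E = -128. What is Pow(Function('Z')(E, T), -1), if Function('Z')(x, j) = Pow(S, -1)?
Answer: -61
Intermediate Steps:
T = -13 (T = Add(-155, 142) = -13)
S = -61 (S = Add(-87, 26) = -61)
Function('Z')(x, j) = Rational(-1, 61) (Function('Z')(x, j) = Pow(-61, -1) = Rational(-1, 61))
Pow(Function('Z')(E, T), -1) = Pow(Rational(-1, 61), -1) = -61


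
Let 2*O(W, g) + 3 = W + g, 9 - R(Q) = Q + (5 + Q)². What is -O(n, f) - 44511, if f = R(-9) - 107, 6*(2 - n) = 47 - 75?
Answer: -133381/3 ≈ -44460.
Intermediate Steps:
n = 20/3 (n = 2 - (47 - 75)/6 = 2 - ⅙*(-28) = 2 + 14/3 = 20/3 ≈ 6.6667)
R(Q) = 9 - Q - (5 + Q)² (R(Q) = 9 - (Q + (5 + Q)²) = 9 + (-Q - (5 + Q)²) = 9 - Q - (5 + Q)²)
f = -105 (f = (9 - 1*(-9) - (5 - 9)²) - 107 = (9 + 9 - 1*(-4)²) - 107 = (9 + 9 - 1*16) - 107 = (9 + 9 - 16) - 107 = 2 - 107 = -105)
O(W, g) = -3/2 + W/2 + g/2 (O(W, g) = -3/2 + (W + g)/2 = -3/2 + (W/2 + g/2) = -3/2 + W/2 + g/2)
-O(n, f) - 44511 = -(-3/2 + (½)*(20/3) + (½)*(-105)) - 44511 = -(-3/2 + 10/3 - 105/2) - 44511 = -1*(-152/3) - 44511 = 152/3 - 44511 = -133381/3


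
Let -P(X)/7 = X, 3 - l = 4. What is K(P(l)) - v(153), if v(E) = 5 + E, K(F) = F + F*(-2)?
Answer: -165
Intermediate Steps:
l = -1 (l = 3 - 1*4 = 3 - 4 = -1)
P(X) = -7*X
K(F) = -F (K(F) = F - 2*F = -F)
K(P(l)) - v(153) = -(-7)*(-1) - (5 + 153) = -1*7 - 1*158 = -7 - 158 = -165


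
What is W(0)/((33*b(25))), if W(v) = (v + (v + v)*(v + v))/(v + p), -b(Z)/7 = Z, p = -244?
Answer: 0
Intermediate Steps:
b(Z) = -7*Z
W(v) = (v + 4*v**2)/(-244 + v) (W(v) = (v + (v + v)*(v + v))/(v - 244) = (v + (2*v)*(2*v))/(-244 + v) = (v + 4*v**2)/(-244 + v))
W(0)/((33*b(25))) = (0*(1 + 4*0)/(-244 + 0))/((33*(-7*25))) = (0*(1 + 0)/(-244))/((33*(-175))) = (0*(-1/244)*1)/(-5775) = 0*(-1/5775) = 0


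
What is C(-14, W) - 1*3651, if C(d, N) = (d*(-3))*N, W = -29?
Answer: -4869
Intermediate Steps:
C(d, N) = -3*N*d (C(d, N) = (-3*d)*N = -3*N*d)
C(-14, W) - 1*3651 = -3*(-29)*(-14) - 1*3651 = -1218 - 3651 = -4869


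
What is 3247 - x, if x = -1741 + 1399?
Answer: 3589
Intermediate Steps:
x = -342
3247 - x = 3247 - 1*(-342) = 3247 + 342 = 3589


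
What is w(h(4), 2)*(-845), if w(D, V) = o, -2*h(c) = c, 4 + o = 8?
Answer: -3380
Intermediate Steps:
o = 4 (o = -4 + 8 = 4)
h(c) = -c/2
w(D, V) = 4
w(h(4), 2)*(-845) = 4*(-845) = -3380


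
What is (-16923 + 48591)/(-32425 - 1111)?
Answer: -7917/8384 ≈ -0.94430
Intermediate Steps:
(-16923 + 48591)/(-32425 - 1111) = 31668/(-33536) = 31668*(-1/33536) = -7917/8384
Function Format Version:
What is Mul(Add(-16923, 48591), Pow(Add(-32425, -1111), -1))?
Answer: Rational(-7917, 8384) ≈ -0.94430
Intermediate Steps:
Mul(Add(-16923, 48591), Pow(Add(-32425, -1111), -1)) = Mul(31668, Pow(-33536, -1)) = Mul(31668, Rational(-1, 33536)) = Rational(-7917, 8384)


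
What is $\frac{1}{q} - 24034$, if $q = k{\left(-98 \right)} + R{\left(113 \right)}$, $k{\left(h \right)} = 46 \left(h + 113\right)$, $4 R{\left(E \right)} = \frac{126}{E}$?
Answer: $- \frac{3749375876}{156003} \approx -24034.0$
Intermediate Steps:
$R{\left(E \right)} = \frac{63}{2 E}$ ($R{\left(E \right)} = \frac{126 \frac{1}{E}}{4} = \frac{63}{2 E}$)
$k{\left(h \right)} = 5198 + 46 h$ ($k{\left(h \right)} = 46 \left(113 + h\right) = 5198 + 46 h$)
$q = \frac{156003}{226}$ ($q = \left(5198 + 46 \left(-98\right)\right) + \frac{63}{2 \cdot 113} = \left(5198 - 4508\right) + \frac{63}{2} \cdot \frac{1}{113} = 690 + \frac{63}{226} = \frac{156003}{226} \approx 690.28$)
$\frac{1}{q} - 24034 = \frac{1}{\frac{156003}{226}} - 24034 = \frac{226}{156003} - 24034 = - \frac{3749375876}{156003}$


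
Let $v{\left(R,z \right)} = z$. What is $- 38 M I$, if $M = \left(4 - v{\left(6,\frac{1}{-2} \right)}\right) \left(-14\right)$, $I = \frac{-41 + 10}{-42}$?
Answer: $1767$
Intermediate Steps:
$I = \frac{31}{42}$ ($I = \left(-31\right) \left(- \frac{1}{42}\right) = \frac{31}{42} \approx 0.7381$)
$M = -63$ ($M = \left(4 - \frac{1}{-2}\right) \left(-14\right) = \left(4 - - \frac{1}{2}\right) \left(-14\right) = \left(4 + \frac{1}{2}\right) \left(-14\right) = \frac{9}{2} \left(-14\right) = -63$)
$- 38 M I = \left(-38\right) \left(-63\right) \frac{31}{42} = 2394 \cdot \frac{31}{42} = 1767$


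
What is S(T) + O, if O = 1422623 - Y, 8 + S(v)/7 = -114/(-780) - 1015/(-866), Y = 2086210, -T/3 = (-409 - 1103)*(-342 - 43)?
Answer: -18677972528/28145 ≈ -6.6363e+5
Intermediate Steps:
T = -1746360 (T = -3*(-409 - 1103)*(-342 - 43) = -(-4536)*(-385) = -3*582120 = -1746360)
S(v) = -1316413/28145 (S(v) = -56 + 7*(-114/(-780) - 1015/(-866)) = -56 + 7*(-114*(-1/780) - 1015*(-1/866)) = -56 + 7*(19/130 + 1015/866) = -56 + 7*(37101/28145) = -56 + 259707/28145 = -1316413/28145)
O = -663587 (O = 1422623 - 1*2086210 = 1422623 - 2086210 = -663587)
S(T) + O = -1316413/28145 - 663587 = -18677972528/28145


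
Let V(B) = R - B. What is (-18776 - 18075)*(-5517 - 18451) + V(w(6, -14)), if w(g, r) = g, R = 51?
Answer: 883244813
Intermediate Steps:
V(B) = 51 - B
(-18776 - 18075)*(-5517 - 18451) + V(w(6, -14)) = (-18776 - 18075)*(-5517 - 18451) + (51 - 1*6) = -36851*(-23968) + (51 - 6) = 883244768 + 45 = 883244813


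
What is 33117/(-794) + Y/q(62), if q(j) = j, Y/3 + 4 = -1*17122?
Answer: -21423693/24614 ≈ -870.39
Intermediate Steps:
Y = -51378 (Y = -12 + 3*(-1*17122) = -12 + 3*(-17122) = -12 - 51366 = -51378)
33117/(-794) + Y/q(62) = 33117/(-794) - 51378/62 = 33117*(-1/794) - 51378*1/62 = -33117/794 - 25689/31 = -21423693/24614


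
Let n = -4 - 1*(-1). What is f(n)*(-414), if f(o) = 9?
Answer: -3726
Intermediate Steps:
n = -3 (n = -4 + 1 = -3)
f(n)*(-414) = 9*(-414) = -3726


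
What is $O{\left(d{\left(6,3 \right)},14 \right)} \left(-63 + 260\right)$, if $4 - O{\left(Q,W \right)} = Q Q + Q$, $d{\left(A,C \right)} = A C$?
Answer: $-66586$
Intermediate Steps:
$O{\left(Q,W \right)} = 4 - Q - Q^{2}$ ($O{\left(Q,W \right)} = 4 - \left(Q Q + Q\right) = 4 - \left(Q^{2} + Q\right) = 4 - \left(Q + Q^{2}\right) = 4 - Q - Q^{2}$)
$O{\left(d{\left(6,3 \right)},14 \right)} \left(-63 + 260\right) = \left(4 - 6 \cdot 3 - \left(6 \cdot 3\right)^{2}\right) \left(-63 + 260\right) = \left(4 - 18 - 18^{2}\right) 197 = \left(4 - 18 - 324\right) 197 = \left(-338\right) 197 = -66586$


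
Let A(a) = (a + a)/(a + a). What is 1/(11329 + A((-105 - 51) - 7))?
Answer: 1/11330 ≈ 8.8261e-5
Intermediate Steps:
A(a) = 1 (A(a) = (2*a)/((2*a)) = (2*a)*(1/(2*a)) = 1)
1/(11329 + A((-105 - 51) - 7)) = 1/(11329 + 1) = 1/11330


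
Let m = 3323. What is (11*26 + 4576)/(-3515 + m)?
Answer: -2431/96 ≈ -25.323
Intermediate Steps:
(11*26 + 4576)/(-3515 + m) = (11*26 + 4576)/(-3515 + 3323) = (286 + 4576)/(-192) = 4862*(-1/192) = -2431/96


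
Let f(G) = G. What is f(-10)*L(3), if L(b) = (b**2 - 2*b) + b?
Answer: -60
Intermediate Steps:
L(b) = b**2 - b
f(-10)*L(3) = -30*(-1 + 3) = -30*2 = -10*6 = -60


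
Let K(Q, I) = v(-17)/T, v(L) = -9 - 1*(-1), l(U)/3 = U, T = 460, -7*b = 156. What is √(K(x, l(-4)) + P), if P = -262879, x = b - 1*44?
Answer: I*√3476575005/115 ≈ 512.72*I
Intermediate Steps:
b = -156/7 (b = -⅐*156 = -156/7 ≈ -22.286)
l(U) = 3*U
x = -464/7 (x = -156/7 - 1*44 = -156/7 - 44 = -464/7 ≈ -66.286)
v(L) = -8 (v(L) = -9 + 1 = -8)
K(Q, I) = -2/115 (K(Q, I) = -8/460 = -8*1/460 = -2/115)
√(K(x, l(-4)) + P) = √(-2/115 - 262879) = √(-30231087/115) = I*√3476575005/115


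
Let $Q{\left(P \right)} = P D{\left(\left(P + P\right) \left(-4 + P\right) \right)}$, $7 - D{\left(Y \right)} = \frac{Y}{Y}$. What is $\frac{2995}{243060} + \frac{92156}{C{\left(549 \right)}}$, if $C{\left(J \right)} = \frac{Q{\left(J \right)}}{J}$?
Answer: $\frac{248882837}{16204} \approx 15359.0$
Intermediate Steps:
$D{\left(Y \right)} = 6$ ($D{\left(Y \right)} = 7 - \frac{Y}{Y} = 7 - 1 = 6$)
$Q{\left(P \right)} = 6 P$ ($Q{\left(P \right)} = P 6 = 6 P$)
$C{\left(J \right)} = 6$ ($C{\left(J \right)} = \frac{6 J}{J} = 6$)
$\frac{2995}{243060} + \frac{92156}{C{\left(549 \right)}} = \frac{2995}{243060} + \frac{92156}{6} = 2995 \cdot \frac{1}{243060} + 92156 \cdot \frac{1}{6} = \frac{599}{48612} + \frac{46078}{3} = \frac{248882837}{16204}$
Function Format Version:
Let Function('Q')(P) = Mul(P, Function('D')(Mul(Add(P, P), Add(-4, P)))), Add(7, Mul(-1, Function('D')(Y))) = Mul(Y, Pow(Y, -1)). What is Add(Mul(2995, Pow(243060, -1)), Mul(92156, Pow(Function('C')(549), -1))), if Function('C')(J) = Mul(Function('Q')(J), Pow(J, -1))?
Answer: Rational(248882837, 16204) ≈ 15359.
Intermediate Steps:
Function('D')(Y) = 6 (Function('D')(Y) = Add(7, Mul(-1, Mul(Y, Pow(Y, -1)))) = Add(7, Mul(-1, 1)) = Add(7, -1) = 6)
Function('Q')(P) = Mul(6, P) (Function('Q')(P) = Mul(P, 6) = Mul(6, P))
Function('C')(J) = 6 (Function('C')(J) = Mul(Mul(6, J), Pow(J, -1)) = 6)
Add(Mul(2995, Pow(243060, -1)), Mul(92156, Pow(Function('C')(549), -1))) = Add(Mul(2995, Pow(243060, -1)), Mul(92156, Pow(6, -1))) = Add(Mul(2995, Rational(1, 243060)), Mul(92156, Rational(1, 6))) = Add(Rational(599, 48612), Rational(46078, 3)) = Rational(248882837, 16204)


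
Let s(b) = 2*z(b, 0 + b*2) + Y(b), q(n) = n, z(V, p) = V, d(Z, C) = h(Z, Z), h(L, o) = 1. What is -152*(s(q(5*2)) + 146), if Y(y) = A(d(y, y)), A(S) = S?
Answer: -25384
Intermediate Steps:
d(Z, C) = 1
Y(y) = 1
s(b) = 1 + 2*b (s(b) = 2*b + 1 = 1 + 2*b)
-152*(s(q(5*2)) + 146) = -152*((1 + 2*(5*2)) + 146) = -152*((1 + 2*10) + 146) = -152*((1 + 20) + 146) = -152*(21 + 146) = -152*167 = -25384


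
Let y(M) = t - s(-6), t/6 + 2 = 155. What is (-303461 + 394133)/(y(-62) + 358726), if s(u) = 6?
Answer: 45336/179819 ≈ 0.25212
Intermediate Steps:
t = 918 (t = -12 + 6*155 = -12 + 930 = 918)
y(M) = 912 (y(M) = 918 - 1*6 = 918 - 6 = 912)
(-303461 + 394133)/(y(-62) + 358726) = (-303461 + 394133)/(912 + 358726) = 90672/359638 = 90672*(1/359638) = 45336/179819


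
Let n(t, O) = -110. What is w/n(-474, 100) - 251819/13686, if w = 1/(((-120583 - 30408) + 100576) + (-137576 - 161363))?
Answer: -4838568614087/262969236420 ≈ -18.400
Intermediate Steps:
w = -1/349354 (w = 1/((-150991 + 100576) - 298939) = 1/(-50415 - 298939) = 1/(-349354) = -1/349354 ≈ -2.8624e-6)
w/n(-474, 100) - 251819/13686 = -1/349354/(-110) - 251819/13686 = -1/349354*(-1/110) - 251819*1/13686 = 1/38428940 - 251819/13686 = -4838568614087/262969236420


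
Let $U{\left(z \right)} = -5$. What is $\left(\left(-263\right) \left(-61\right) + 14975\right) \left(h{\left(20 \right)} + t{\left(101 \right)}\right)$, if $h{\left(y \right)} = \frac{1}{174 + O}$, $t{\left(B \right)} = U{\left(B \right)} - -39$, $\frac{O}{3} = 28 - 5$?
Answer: $\frac{256301734}{243} \approx 1.0547 \cdot 10^{6}$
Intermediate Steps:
$O = 69$ ($O = 3 \left(28 - 5\right) = 3 \cdot 23 = 69$)
$t{\left(B \right)} = 34$ ($t{\left(B \right)} = -5 - -39 = -5 + 39 = 34$)
$h{\left(y \right)} = \frac{1}{243}$ ($h{\left(y \right)} = \frac{1}{174 + 69} = \frac{1}{243}$)
$\left(\left(-263\right) \left(-61\right) + 14975\right) \left(h{\left(20 \right)} + t{\left(101 \right)}\right) = \left(\left(-263\right) \left(-61\right) + 14975\right) \left(\frac{1}{243} + 34\right) = \left(16043 + 14975\right) \frac{8263}{243} = 31018 \cdot \frac{8263}{243} = \frac{256301734}{243}$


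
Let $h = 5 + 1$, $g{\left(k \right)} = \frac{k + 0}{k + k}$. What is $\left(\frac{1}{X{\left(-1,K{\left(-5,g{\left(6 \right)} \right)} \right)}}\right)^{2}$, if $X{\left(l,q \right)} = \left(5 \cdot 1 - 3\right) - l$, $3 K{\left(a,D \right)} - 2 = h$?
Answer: $\frac{1}{9} \approx 0.11111$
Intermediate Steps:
$g{\left(k \right)} = \frac{1}{2}$ ($g{\left(k \right)} = \frac{k}{2 k} = k \frac{1}{2 k} = \frac{1}{2}$)
$h = 6$
$K{\left(a,D \right)} = \frac{8}{3}$ ($K{\left(a,D \right)} = \frac{2}{3} + \frac{1}{3} \cdot 6 = \frac{2}{3} + 2 = \frac{8}{3}$)
$X{\left(l,q \right)} = 2 - l$ ($X{\left(l,q \right)} = \left(5 - 3\right) - l = 2 - l$)
$\left(\frac{1}{X{\left(-1,K{\left(-5,g{\left(6 \right)} \right)} \right)}}\right)^{2} = \left(\frac{1}{2 - -1}\right)^{2} = \left(\frac{1}{2 + 1}\right)^{2} = \left(\frac{1}{3}\right)^{2} = \frac{1}{9}$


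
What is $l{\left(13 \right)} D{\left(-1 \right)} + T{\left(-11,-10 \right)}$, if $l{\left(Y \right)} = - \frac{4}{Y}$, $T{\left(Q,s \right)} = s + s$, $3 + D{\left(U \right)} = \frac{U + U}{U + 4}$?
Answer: $- \frac{736}{39} \approx -18.872$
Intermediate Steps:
$D{\left(U \right)} = -3 + \frac{2 U}{4 + U}$ ($D{\left(U \right)} = -3 + \frac{U + U}{U + 4} = -3 + \frac{2 U}{4 + U}$)
$T{\left(Q,s \right)} = 2 s$
$l{\left(13 \right)} D{\left(-1 \right)} + T{\left(-11,-10 \right)} = - \frac{4}{13} \frac{-12 - -1}{4 - 1} + 2 \left(-10\right) = \left(-4\right) \frac{1}{13} \frac{-12 + 1}{3} - 20 = - \frac{4 \cdot \frac{1}{3} \left(-11\right)}{13} - 20 = \left(- \frac{4}{13}\right) \left(- \frac{11}{3}\right) - 20 = \frac{44}{39} - 20 = - \frac{736}{39}$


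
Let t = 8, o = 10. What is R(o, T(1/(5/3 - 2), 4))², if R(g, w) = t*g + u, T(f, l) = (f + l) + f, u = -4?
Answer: 5776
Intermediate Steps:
T(f, l) = l + 2*f
R(g, w) = -4 + 8*g (R(g, w) = 8*g - 4 = -4 + 8*g)
R(o, T(1/(5/3 - 2), 4))² = (-4 + 8*10)² = (-4 + 80)² = 76² = 5776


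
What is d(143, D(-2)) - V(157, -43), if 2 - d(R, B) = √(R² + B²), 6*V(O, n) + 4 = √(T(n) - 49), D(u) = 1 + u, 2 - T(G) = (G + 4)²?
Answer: 8/3 - 5*√818 - 14*I*√2/3 ≈ -140.34 - 6.5997*I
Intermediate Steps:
T(G) = 2 - (4 + G)² (T(G) = 2 - (G + 4)² = 2 - (4 + G)²)
V(O, n) = -⅔ + √(-47 - (4 + n)²)/6 (V(O, n) = -⅔ + √((2 - (4 + n)²) - 49)/6 = -⅔ + √(-47 - (4 + n)²)/6)
d(R, B) = 2 - √(B² + R²) (d(R, B) = 2 - √(R² + B²) = 2 - √(B² + R²))
d(143, D(-2)) - V(157, -43) = (2 - √((1 - 2)² + 143²)) - (-⅔ + √(-47 - (4 - 43)²)/6) = (2 - √((-1)² + 20449)) - (-⅔ + √(-47 - 1*(-39)²)/6) = (2 - √(1 + 20449)) - (-⅔ + √(-47 - 1*1521)/6) = (2 - √20450) - (-⅔ + √(-47 - 1521)/6) = (2 - 5*√818) - (-⅔ + √(-1568)/6) = (2 - 5*√818) - (-⅔ + (28*I*√2)/6) = (2 - 5*√818) - (-⅔ + 14*I*√2/3) = (2 - 5*√818) + (⅔ - 14*I*√2/3) = 8/3 - 5*√818 - 14*I*√2/3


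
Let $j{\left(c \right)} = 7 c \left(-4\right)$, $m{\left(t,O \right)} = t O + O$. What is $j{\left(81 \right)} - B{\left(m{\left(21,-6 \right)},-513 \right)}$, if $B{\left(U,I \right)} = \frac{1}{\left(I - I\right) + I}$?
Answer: $- \frac{1163483}{513} \approx -2268.0$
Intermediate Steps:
$m{\left(t,O \right)} = O + O t$ ($m{\left(t,O \right)} = O t + O = O + O t$)
$B{\left(U,I \right)} = \frac{1}{I}$ ($B{\left(U,I \right)} = \frac{1}{0 + I} = \frac{1}{I}$)
$j{\left(c \right)} = - 28 c$
$j{\left(81 \right)} - B{\left(m{\left(21,-6 \right)},-513 \right)} = \left(-28\right) 81 - \frac{1}{-513} = -2268 - - \frac{1}{513} = -2268 + \frac{1}{513} = - \frac{1163483}{513}$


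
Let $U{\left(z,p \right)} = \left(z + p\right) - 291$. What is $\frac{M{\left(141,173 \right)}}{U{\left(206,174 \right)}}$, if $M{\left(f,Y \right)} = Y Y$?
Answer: $\frac{29929}{89} \approx 336.28$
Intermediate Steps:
$M{\left(f,Y \right)} = Y^{2}$
$U{\left(z,p \right)} = -291 + p + z$ ($U{\left(z,p \right)} = \left(p + z\right) - 291 = -291 + p + z$)
$\frac{M{\left(141,173 \right)}}{U{\left(206,174 \right)}} = \frac{173^{2}}{-291 + 174 + 206} = \frac{29929}{89}$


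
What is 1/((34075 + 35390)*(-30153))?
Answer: -1/2094578145 ≈ -4.7742e-10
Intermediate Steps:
1/((34075 + 35390)*(-30153)) = -1/30153/69465 = (1/69465)*(-1/30153) = -1/2094578145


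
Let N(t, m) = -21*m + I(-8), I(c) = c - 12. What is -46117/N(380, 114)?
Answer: 46117/2414 ≈ 19.104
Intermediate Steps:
I(c) = -12 + c
N(t, m) = -20 - 21*m (N(t, m) = -21*m + (-12 - 8) = -21*m - 20 = -20 - 21*m)
-46117/N(380, 114) = -46117/(-20 - 21*114) = -46117/(-20 - 2394) = -46117/(-2414) = -46117*(-1/2414) = 46117/2414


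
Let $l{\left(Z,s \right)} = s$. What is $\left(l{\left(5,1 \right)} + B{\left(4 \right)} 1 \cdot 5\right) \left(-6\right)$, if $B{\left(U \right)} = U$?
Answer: $-126$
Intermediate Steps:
$\left(l{\left(5,1 \right)} + B{\left(4 \right)} 1 \cdot 5\right) \left(-6\right) = \left(1 + 4 \cdot 1 \cdot 5\right) \left(-6\right) = \left(1 + 4 \cdot 5\right) \left(-6\right) = \left(1 + 20\right) \left(-6\right) = 21 \left(-6\right) = -126$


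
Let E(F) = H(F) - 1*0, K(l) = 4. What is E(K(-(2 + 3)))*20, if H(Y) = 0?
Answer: 0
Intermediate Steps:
E(F) = 0 (E(F) = 0 - 1*0 = 0 + 0 = 0)
E(K(-(2 + 3)))*20 = 0*20 = 0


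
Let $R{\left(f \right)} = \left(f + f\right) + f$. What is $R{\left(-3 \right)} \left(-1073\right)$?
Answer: $9657$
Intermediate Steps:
$R{\left(f \right)} = 3 f$ ($R{\left(f \right)} = 2 f + f = 3 f$)
$R{\left(-3 \right)} \left(-1073\right) = 3 \left(-3\right) \left(-1073\right) = \left(-9\right) \left(-1073\right) = 9657$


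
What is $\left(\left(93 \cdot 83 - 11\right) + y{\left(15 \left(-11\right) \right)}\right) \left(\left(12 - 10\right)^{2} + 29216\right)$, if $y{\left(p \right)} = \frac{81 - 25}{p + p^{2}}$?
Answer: $\frac{101577747032}{451} \approx 2.2523 \cdot 10^{8}$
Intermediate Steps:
$y{\left(p \right)} = \frac{56}{p + p^{2}}$
$\left(\left(93 \cdot 83 - 11\right) + y{\left(15 \left(-11\right) \right)}\right) \left(\left(12 - 10\right)^{2} + 29216\right) = \left(\left(93 \cdot 83 - 11\right) + \frac{56}{15 \left(-11\right) \left(1 + 15 \left(-11\right)\right)}\right) \left(\left(12 - 10\right)^{2} + 29216\right) = \left(\left(7719 - 11\right) + \frac{56}{\left(-165\right) \left(1 - 165\right)}\right) \left(2^{2} + 29216\right) = \left(7708 + 56 \left(- \frac{1}{165}\right) \frac{1}{-164}\right) \left(4 + 29216\right) = \left(7708 + 56 \left(- \frac{1}{165}\right) \left(- \frac{1}{164}\right)\right) 29220 = \left(7708 + \frac{14}{6765}\right) 29220 = \frac{52144634}{6765} \cdot 29220 = \frac{101577747032}{451}$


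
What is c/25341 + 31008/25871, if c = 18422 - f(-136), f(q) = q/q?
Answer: 1262343419/655597011 ≈ 1.9255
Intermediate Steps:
f(q) = 1
c = 18421 (c = 18422 - 1*1 = 18422 - 1 = 18421)
c/25341 + 31008/25871 = 18421/25341 + 31008/25871 = 1262343419/655597011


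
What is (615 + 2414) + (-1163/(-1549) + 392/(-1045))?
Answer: 4903665572/1618705 ≈ 3029.4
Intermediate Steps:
(615 + 2414) + (-1163/(-1549) + 392/(-1045)) = 3029 + (-1163*(-1/1549) + 392*(-1/1045)) = 3029 + (1163/1549 - 392/1045) = 3029 + 608127/1618705 = 4903665572/1618705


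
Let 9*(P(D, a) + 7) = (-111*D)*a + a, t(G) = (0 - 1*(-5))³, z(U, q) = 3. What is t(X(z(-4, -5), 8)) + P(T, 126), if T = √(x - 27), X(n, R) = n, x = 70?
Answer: 132 - 1554*√43 ≈ -10058.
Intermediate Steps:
t(G) = 125 (t(G) = (0 + 5)³ = 5³ = 125)
T = √43 (T = √(70 - 27) = √43 ≈ 6.5574)
P(D, a) = -7 + a/9 - 37*D*a/3 (P(D, a) = -7 + ((-111*D)*a + a)/9 = -7 + (-111*D*a + a)/9 = -7 + (a - 111*D*a)/9 = -7 + (a/9 - 37*D*a/3) = -7 + a/9 - 37*D*a/3)
t(X(z(-4, -5), 8)) + P(T, 126) = 125 + (-7 + (⅑)*126 - 37/3*√43*126) = 125 + (-7 + 14 - 1554*√43) = 125 + (7 - 1554*√43) = 132 - 1554*√43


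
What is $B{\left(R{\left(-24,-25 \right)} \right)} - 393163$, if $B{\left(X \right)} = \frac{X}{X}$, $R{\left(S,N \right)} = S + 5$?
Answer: $-393162$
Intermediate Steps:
$R{\left(S,N \right)} = 5 + S$
$B{\left(X \right)} = 1$
$B{\left(R{\left(-24,-25 \right)} \right)} - 393163 = 1 - 393163 = -393162$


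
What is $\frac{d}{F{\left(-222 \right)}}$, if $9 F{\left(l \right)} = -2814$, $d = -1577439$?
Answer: $\frac{4732317}{938} \approx 5045.1$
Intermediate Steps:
$F{\left(l \right)} = - \frac{938}{3}$ ($F{\left(l \right)} = \frac{1}{9} \left(-2814\right) = - \frac{938}{3}$)
$\frac{d}{F{\left(-222 \right)}} = - \frac{1577439}{- \frac{938}{3}} = \left(-1577439\right) \left(- \frac{3}{938}\right) = \frac{4732317}{938}$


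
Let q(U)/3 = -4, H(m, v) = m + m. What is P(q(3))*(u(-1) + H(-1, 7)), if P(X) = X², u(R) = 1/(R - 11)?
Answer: -300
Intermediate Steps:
H(m, v) = 2*m
q(U) = -12 (q(U) = 3*(-4) = -12)
u(R) = 1/(-11 + R)
P(q(3))*(u(-1) + H(-1, 7)) = (-12)²*(1/(-11 - 1) + 2*(-1)) = 144*(1/(-12) - 2) = 144*(-1/12 - 2) = 144*(-25/12) = -300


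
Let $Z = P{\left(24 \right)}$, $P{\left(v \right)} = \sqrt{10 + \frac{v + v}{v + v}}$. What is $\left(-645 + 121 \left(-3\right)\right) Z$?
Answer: $- 1008 \sqrt{11} \approx -3343.2$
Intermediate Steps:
$P{\left(v \right)} = \sqrt{11}$ ($P{\left(v \right)} = \sqrt{10 + \frac{2 v}{2 v}} = \sqrt{10 + 2 v \frac{1}{2 v}} = \sqrt{10 + 1} = \sqrt{11}$)
$Z = \sqrt{11} \approx 3.3166$
$\left(-645 + 121 \left(-3\right)\right) Z = \left(-645 + 121 \left(-3\right)\right) \sqrt{11} = \left(-645 - 363\right) \sqrt{11} = - 1008 \sqrt{11}$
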